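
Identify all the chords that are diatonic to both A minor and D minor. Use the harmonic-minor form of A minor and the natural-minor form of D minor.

Triads in A minor (harmonic minor): Am (i), Bdim (ii°), Caug (III+), Dm (iv), E (V), F (VI), G#dim (vii°).
Triads in D minor (natural minor): Dm (i), Edim (ii°), F (III), Gm (iv), Am (v), Bb (VI), C (VII).
Shared triads with their functions: Am (i in A minor, v in D minor); Dm (iv in A minor, i in D minor); F (VI in A minor, III in D minor).

Am, Dm, F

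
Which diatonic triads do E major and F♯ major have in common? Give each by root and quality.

G♯m, B

Triads in E major: E major (I), F♯ minor (ii), G♯ minor (iii), A major (IV), B major (V), C♯ minor (vi), D♯ diminished (vii°).
Triads in F♯ major: F♯ major (I), G♯ minor (ii), A♯ minor (iii), B major (IV), C♯ major (V), D♯ minor (vi), E♯ diminished (vii°).
Shared triads with their functions: G♯ minor (iii in E major, ii in F♯ major); B major (V in E major, IV in F♯ major).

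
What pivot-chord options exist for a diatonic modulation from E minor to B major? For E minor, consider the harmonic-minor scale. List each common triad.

Triads in E minor (harmonic minor): E minor (i), F# diminished (ii°), G augmented (III+), A minor (iv), B major (V), C major (VI), D# diminished (vii°).
Triads in B major: B major (I), C# minor (ii), D# minor (iii), E major (IV), F# major (V), G# minor (vi), A# diminished (vii°).
Shared triads with their functions: B major (V in E minor, I in B major).

B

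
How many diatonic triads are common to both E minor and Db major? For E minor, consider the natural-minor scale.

0

Diatonic triads of E minor (natural minor): E minor (i), F# diminished (ii°), G major (III), A minor (iv), B minor (v), C major (VI), D major (VII).
Diatonic triads of Db major: Db major (I), Eb minor (ii), F minor (iii), Gb major (IV), Ab major (V), Bb minor (vi), C diminished (vii°).
No triad has the same root and quality in both keys.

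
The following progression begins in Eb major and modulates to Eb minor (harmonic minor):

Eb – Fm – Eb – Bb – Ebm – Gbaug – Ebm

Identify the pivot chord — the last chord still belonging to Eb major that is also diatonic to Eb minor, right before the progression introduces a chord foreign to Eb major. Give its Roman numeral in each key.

Bb — V in Eb major, V in Eb minor

Chords diatonic to Eb major: Eb, Fm, Gm, Ab, Bb, Cm, Ddim.
Reading the progression, the first chord not in that set is Ebm, so the modulation leaves Eb major there.
The chord immediately before Ebm is Bb, which is diatonic to both keys: V in Eb major and V in Eb minor.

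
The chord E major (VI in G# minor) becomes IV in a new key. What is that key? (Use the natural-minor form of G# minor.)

B major

The numeral IV denotes a major triad on scale degree 4. With E on degree 4, the tonic of the new key is B.
Degree 4 carries a major triad in major keys, so the destination is B major.
Check: the diatonic triads of B major are B (I), C#m (ii), D#m (iii), E (IV), F# (V), G#m (vi), A#dim (vii°) — E major is indeed IV.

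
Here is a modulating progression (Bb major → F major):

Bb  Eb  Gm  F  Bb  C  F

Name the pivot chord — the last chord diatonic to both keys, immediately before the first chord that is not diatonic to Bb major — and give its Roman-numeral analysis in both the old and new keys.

Bb — I in Bb major, IV in F major

Chords diatonic to Bb major: Bb, Cm, Dm, Eb, F, Gm, Adim.
Reading the progression, the first chord not in that set is C, so the modulation leaves Bb major there.
The chord immediately before C is Bb, which is diatonic to both keys: I in Bb major and IV in F major.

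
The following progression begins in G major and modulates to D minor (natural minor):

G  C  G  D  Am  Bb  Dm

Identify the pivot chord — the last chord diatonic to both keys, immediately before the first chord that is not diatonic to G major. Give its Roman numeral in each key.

Am — ii in G major, v in D minor

Chords diatonic to G major: G, Am, Bm, C, D, Em, F#dim.
Reading the progression, the first chord not in that set is Bb, so the modulation leaves G major there.
The chord immediately before Bb is Am, which is diatonic to both keys: ii in G major and v in D minor.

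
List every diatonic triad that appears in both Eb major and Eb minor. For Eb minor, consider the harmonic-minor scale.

Bb, Ddim

Triads in Eb major: Eb major (I), F minor (ii), G minor (iii), Ab major (IV), Bb major (V), C minor (vi), D diminished (vii°).
Triads in Eb minor (harmonic minor): Eb minor (i), F diminished (ii°), Gb augmented (III+), Ab minor (iv), Bb major (V), Cb major (VI), D diminished (vii°).
Shared triads with their functions: Bb major (V in Eb major, V in Eb minor); D diminished (vii° in Eb major, vii° in Eb minor).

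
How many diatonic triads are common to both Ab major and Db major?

Diatonic triads of Ab major: Ab major (I), Bb minor (ii), C minor (iii), Db major (IV), Eb major (V), F minor (vi), G diminished (vii°).
Diatonic triads of Db major: Db major (I), Eb minor (ii), F minor (iii), Gb major (IV), Ab major (V), Bb minor (vi), C diminished (vii°).
Matching root and quality in both lists: Ab major, Bb minor, Db major, F minor.
That gives 4 common triads.

4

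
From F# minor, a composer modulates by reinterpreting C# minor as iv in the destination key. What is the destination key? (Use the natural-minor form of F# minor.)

The numeral iv denotes a minor triad on scale degree 4. With C# on degree 4, the tonic of the new key is G#.
Degree 4 carries a minor triad in minor keys, so the destination is G# minor.
Check: the diatonic triads of G# minor (natural minor) are G#m (i), A#dim (ii°), B (III), C#m (iv), D#m (v), E (VI), F# (VII) — C# minor is indeed iv.

G# minor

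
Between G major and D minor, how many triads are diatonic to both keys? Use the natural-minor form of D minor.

Diatonic triads of G major: G (I), Am (ii), Bm (iii), C (IV), D (V), Em (vi), F#dim (vii°).
Diatonic triads of D minor (natural minor): Dm (i), Edim (ii°), F (III), Gm (iv), Am (v), Bb (VI), C (VII).
Matching root and quality in both lists: Am, C.
That gives 2 common triads.

2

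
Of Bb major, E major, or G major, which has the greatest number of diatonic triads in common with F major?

Triads of F major: F (I), Gm (ii), Am (iii), Bb (IV), C (V), Dm (vi), Edim (vii°).
Bb major shares 4: F, Gm, Bb, Dm.
E major shares 0: none.
G major shares 2: Am, C.
The most common triads (4) are shared with Bb major.

Bb major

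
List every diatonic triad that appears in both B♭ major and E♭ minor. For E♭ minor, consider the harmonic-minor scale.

Triads in B♭ major: B♭ major (I), C minor (ii), D minor (iii), E♭ major (IV), F major (V), G minor (vi), A diminished (vii°).
Triads in E♭ minor (harmonic minor): E♭ minor (i), F diminished (ii°), G♭ augmented (III+), A♭ minor (iv), B♭ major (V), C♭ major (VI), D diminished (vii°).
Shared triads with their functions: B♭ major (I in B♭ major, V in E♭ minor).

B♭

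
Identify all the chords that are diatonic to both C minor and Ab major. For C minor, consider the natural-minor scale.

Triads in C minor (natural minor): Cm (i), Ddim (ii°), Eb (III), Fm (iv), Gm (v), Ab (VI), Bb (VII).
Triads in Ab major: Ab (I), Bbm (ii), Cm (iii), Db (IV), Eb (V), Fm (vi), Gdim (vii°).
Shared triads with their functions: Cm (i in C minor, iii in Ab major); Eb (III in C minor, V in Ab major); Fm (iv in C minor, vi in Ab major); Ab (VI in C minor, I in Ab major).

Cm, Eb, Fm, Ab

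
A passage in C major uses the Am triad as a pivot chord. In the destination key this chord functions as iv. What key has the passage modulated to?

The numeral iv denotes a minor triad on scale degree 4. With A on degree 4, the tonic of the new key is E.
Degree 4 carries a minor triad in minor keys, so the destination is E minor.
Check: the diatonic triads of E minor (natural minor) are Em (i), F♯dim (ii°), G (III), Am (iv), Bm (v), C (VI), D (VII) — Am is indeed iv.

E minor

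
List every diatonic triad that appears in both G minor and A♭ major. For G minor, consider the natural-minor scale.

Cm, E♭

Triads in G minor (natural minor): Gm (i), Adim (ii°), B♭ (III), Cm (iv), Dm (v), E♭ (VI), F (VII).
Triads in A♭ major: A♭ (I), B♭m (ii), Cm (iii), D♭ (IV), E♭ (V), Fm (vi), Gdim (vii°).
Shared triads with their functions: Cm (iv in G minor, iii in A♭ major); E♭ (VI in G minor, V in A♭ major).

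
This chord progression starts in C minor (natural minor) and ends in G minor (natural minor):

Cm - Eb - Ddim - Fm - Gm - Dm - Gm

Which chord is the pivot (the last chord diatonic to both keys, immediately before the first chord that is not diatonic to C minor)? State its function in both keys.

Gm — v in C minor, i in G minor

Chords diatonic to C minor: Cm, Ddim, Eb, Fm, Gm, Ab, Bb.
Reading the progression, the first chord not in that set is Dm, so the modulation leaves C minor there.
The chord immediately before Dm is Gm, which is diatonic to both keys: v in C minor and i in G minor.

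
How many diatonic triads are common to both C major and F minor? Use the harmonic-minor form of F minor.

Diatonic triads of C major: C major (I), D minor (ii), E minor (iii), F major (IV), G major (V), A minor (vi), B diminished (vii°).
Diatonic triads of F minor (harmonic minor): F minor (i), G diminished (ii°), A♭ augmented (III+), B♭ minor (iv), C major (V), D♭ major (VI), E diminished (vii°).
Matching root and quality in both lists: C major.
That gives 1 common triad.

1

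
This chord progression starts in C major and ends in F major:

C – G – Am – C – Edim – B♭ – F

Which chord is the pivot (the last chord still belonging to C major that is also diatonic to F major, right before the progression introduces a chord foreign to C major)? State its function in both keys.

C — I in C major, V in F major

Chords diatonic to C major: C, Dm, Em, F, G, Am, Bdim.
Reading the progression, the first chord not in that set is Edim, so the modulation leaves C major there.
The chord immediately before Edim is C, which is diatonic to both keys: I in C major and V in F major.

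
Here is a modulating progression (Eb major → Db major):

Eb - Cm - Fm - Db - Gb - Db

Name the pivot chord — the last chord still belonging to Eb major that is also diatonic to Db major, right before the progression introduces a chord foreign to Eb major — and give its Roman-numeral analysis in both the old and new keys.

Fm — ii in Eb major, iii in Db major

Chords diatonic to Eb major: Eb, Fm, Gm, Ab, Bb, Cm, Ddim.
Reading the progression, the first chord not in that set is Db, so the modulation leaves Eb major there.
The chord immediately before Db is Fm, which is diatonic to both keys: ii in Eb major and iii in Db major.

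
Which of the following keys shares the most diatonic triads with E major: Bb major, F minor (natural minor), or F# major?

F# major

Triads of E major: E (I), F#m (ii), G#m (iii), A (IV), B (V), C#m (vi), D#dim (vii°).
Bb major shares 0: none.
F minor (natural minor) shares 0: none.
F# major shares 2: G#m, B.
The most common triads (2) are shared with F# major.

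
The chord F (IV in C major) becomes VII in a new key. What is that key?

G minor

The numeral VII denotes a major triad on scale degree 7. With F on degree 7, the tonic of the new key is G.
Degree 7 carries a major triad in natural-minor keys, so the destination is G minor.
Check: the diatonic triads of G minor (natural minor) are Gm (i), Adim (ii°), Bb (III), Cm (iv), Dm (v), Eb (VI), F (VII) — F is indeed VII.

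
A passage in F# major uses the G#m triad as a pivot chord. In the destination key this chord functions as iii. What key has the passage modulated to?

The numeral iii denotes a minor triad on scale degree 3. With G# on degree 3, the tonic of the new key is E.
Degree 3 carries a minor triad in major keys, so the destination is E major.
Check: the diatonic triads of E major are E (I), F#m (ii), G#m (iii), A (IV), B (V), C#m (vi), D#dim (vii°) — G#m is indeed iii.

E major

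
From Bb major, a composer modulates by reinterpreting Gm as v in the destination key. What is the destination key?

C minor

The numeral v denotes a minor triad on scale degree 5. With G on degree 5, the tonic of the new key is C.
Degree 5 carries a minor triad in natural-minor keys, so the destination is C minor.
Check: the diatonic triads of C minor (natural minor) are Cm (i), Ddim (ii°), Eb (III), Fm (iv), Gm (v), Ab (VI), Bb (VII) — Gm is indeed v.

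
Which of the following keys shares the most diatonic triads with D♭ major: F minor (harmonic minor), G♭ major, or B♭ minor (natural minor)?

B♭ minor

Triads of D♭ major: D♭ (I), E♭m (ii), Fm (iii), G♭ (IV), A♭ (V), B♭m (vi), Cdim (vii°).
F minor (harmonic minor) shares 3: D♭, Fm, B♭m.
G♭ major shares 4: D♭, E♭m, G♭, B♭m.
B♭ minor (natural minor) shares 7: D♭, E♭m, Fm, G♭, A♭, B♭m, Cdim.
The most common triads (7) are shared with B♭ minor.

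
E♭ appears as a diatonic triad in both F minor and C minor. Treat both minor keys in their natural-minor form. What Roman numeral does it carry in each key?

The scale of F minor (natural minor) is F G A♭ B♭ C D♭ E♭; E♭ is degree 7, and the triad built there (E♭-G-B♭) is major, so it is VII.
The scale of C minor (natural minor) is C D E♭ F G A♭ B♭; E♭ is degree 3, and the triad built there (E♭-G-B♭) is major, so it is III.

VII in F minor; III in C minor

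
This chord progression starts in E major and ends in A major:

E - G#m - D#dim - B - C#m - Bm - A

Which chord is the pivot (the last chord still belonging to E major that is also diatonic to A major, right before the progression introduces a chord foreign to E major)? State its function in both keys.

Chords diatonic to E major: E, F#m, G#m, A, B, C#m, D#dim.
Reading the progression, the first chord not in that set is Bm, so the modulation leaves E major there.
The chord immediately before Bm is C#m, which is diatonic to both keys: vi in E major and iii in A major.

C#m — vi in E major, iii in A major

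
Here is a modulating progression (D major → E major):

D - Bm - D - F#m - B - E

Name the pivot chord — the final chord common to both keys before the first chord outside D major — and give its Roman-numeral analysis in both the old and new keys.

Chords diatonic to D major: D, Em, F#m, G, A, Bm, C#dim.
Reading the progression, the first chord not in that set is B, so the modulation leaves D major there.
The chord immediately before B is F#m, which is diatonic to both keys: iii in D major and ii in E major.

F#m — iii in D major, ii in E major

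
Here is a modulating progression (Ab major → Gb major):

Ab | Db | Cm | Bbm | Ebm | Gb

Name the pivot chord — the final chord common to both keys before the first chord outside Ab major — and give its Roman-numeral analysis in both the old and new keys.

Chords diatonic to Ab major: Ab, Bbm, Cm, Db, Eb, Fm, Gdim.
Reading the progression, the first chord not in that set is Ebm, so the modulation leaves Ab major there.
The chord immediately before Ebm is Bbm, which is diatonic to both keys: ii in Ab major and iii in Gb major.

Bbm — ii in Ab major, iii in Gb major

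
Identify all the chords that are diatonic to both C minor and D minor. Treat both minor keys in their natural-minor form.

Gm, B♭

Triads in C minor (natural minor): C minor (i), D diminished (ii°), E♭ major (III), F minor (iv), G minor (v), A♭ major (VI), B♭ major (VII).
Triads in D minor (natural minor): D minor (i), E diminished (ii°), F major (III), G minor (iv), A minor (v), B♭ major (VI), C major (VII).
Shared triads with their functions: G minor (v in C minor, iv in D minor); B♭ major (VII in C minor, VI in D minor).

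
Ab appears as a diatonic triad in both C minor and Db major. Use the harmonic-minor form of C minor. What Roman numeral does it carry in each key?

The scale of C minor (harmonic minor) is C D Eb F G Ab B; Ab is degree 6, and the triad built there (Ab-C-Eb) is major, so it is VI.
The scale of Db major is Db Eb F Gb Ab Bb C; Ab is degree 5, and the triad built there (Ab-C-Eb) is major, so it is V.

VI in C minor; V in Db major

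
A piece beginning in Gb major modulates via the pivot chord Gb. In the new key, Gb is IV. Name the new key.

The numeral IV denotes a major triad on scale degree 4. With Gb on degree 4, the tonic of the new key is Db.
Degree 4 carries a major triad in major keys, so the destination is Db major.
Check: the diatonic triads of Db major are Db (I), Ebm (ii), Fm (iii), Gb (IV), Ab (V), Bbm (vi), Cdim (vii°) — Gb is indeed IV.

Db major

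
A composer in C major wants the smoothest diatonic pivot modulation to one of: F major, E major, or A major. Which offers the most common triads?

F major

Triads of C major: C (I), Dm (ii), Em (iii), F (IV), G (V), Am (vi), Bdim (vii°).
F major shares 4: C, Dm, F, Am.
E major shares 0: none.
A major shares 0: none.
The most common triads (4) are shared with F major.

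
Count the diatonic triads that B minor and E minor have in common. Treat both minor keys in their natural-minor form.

4

Diatonic triads of B minor (natural minor): Bm (i), C#dim (ii°), D (III), Em (iv), F#m (v), G (VI), A (VII).
Diatonic triads of E minor (natural minor): Em (i), F#dim (ii°), G (III), Am (iv), Bm (v), C (VI), D (VII).
Matching root and quality in both lists: Bm, D, Em, G.
That gives 4 common triads.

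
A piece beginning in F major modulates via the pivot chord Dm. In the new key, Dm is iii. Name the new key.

Bb major

The numeral iii denotes a minor triad on scale degree 3. With D on degree 3, the tonic of the new key is Bb.
Degree 3 carries a minor triad in major keys, so the destination is Bb major.
Check: the diatonic triads of Bb major are Bb (I), Cm (ii), Dm (iii), Eb (IV), F (V), Gm (vi), Adim (vii°) — Dm is indeed iii.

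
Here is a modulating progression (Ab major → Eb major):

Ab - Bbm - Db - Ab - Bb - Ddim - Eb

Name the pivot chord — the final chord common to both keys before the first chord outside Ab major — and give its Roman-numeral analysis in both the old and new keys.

Chords diatonic to Ab major: Ab, Bbm, Cm, Db, Eb, Fm, Gdim.
Reading the progression, the first chord not in that set is Bb, so the modulation leaves Ab major there.
The chord immediately before Bb is Ab, which is diatonic to both keys: I in Ab major and IV in Eb major.

Ab — I in Ab major, IV in Eb major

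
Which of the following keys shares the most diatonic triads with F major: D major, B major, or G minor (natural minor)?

Triads of F major: F major (I), G minor (ii), A minor (iii), Bb major (IV), C major (V), D minor (vi), E diminished (vii°).
D major shares 0: none.
B major shares 0: none.
G minor (natural minor) shares 4: F, Gm, Bb, Dm.
The most common triads (4) are shared with G minor.

G minor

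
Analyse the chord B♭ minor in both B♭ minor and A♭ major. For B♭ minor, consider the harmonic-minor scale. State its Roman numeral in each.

The scale of B♭ minor (harmonic minor) is B♭ C D♭ E♭ F G♭ A; B♭ is degree 1, and the triad built there (B♭-D♭-F) is minor, so it is i.
The scale of A♭ major is A♭ B♭ C D♭ E♭ F G; B♭ is degree 2, and the triad built there (B♭-D♭-F) is minor, so it is ii.

i in B♭ minor; ii in A♭ major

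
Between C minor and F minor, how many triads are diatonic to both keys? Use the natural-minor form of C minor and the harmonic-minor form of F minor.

Diatonic triads of C minor (natural minor): C minor (i), D diminished (ii°), E♭ major (III), F minor (iv), G minor (v), A♭ major (VI), B♭ major (VII).
Diatonic triads of F minor (harmonic minor): F minor (i), G diminished (ii°), A♭ augmented (III+), B♭ minor (iv), C major (V), D♭ major (VI), E diminished (vii°).
Matching root and quality in both lists: F minor.
That gives 1 common triad.

1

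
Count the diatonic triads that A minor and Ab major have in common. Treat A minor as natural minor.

Diatonic triads of A minor (natural minor): Am (i), Bdim (ii°), C (III), Dm (iv), Em (v), F (VI), G (VII).
Diatonic triads of Ab major: Ab (I), Bbm (ii), Cm (iii), Db (IV), Eb (V), Fm (vi), Gdim (vii°).
No triad has the same root and quality in both keys.

0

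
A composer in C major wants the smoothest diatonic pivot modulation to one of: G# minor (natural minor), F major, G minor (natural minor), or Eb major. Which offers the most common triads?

F major

Triads of C major: C (I), Dm (ii), Em (iii), F (IV), G (V), Am (vi), Bdim (vii°).
G# minor (natural minor) shares 0: none.
F major shares 4: C, Dm, F, Am.
G minor (natural minor) shares 2: Dm, F.
Eb major shares 0: none.
The most common triads (4) are shared with F major.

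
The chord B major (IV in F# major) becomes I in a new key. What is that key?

The numeral I denotes a major triad on scale degree 1. With B on degree 1, the tonic of the new key is B.
Degree 1 carries a major triad in major keys, so the destination is B major.
Check: the diatonic triads of B major are B (I), C#m (ii), D#m (iii), E (IV), F# (V), G#m (vi), A#dim (vii°) — B major is indeed I.

B major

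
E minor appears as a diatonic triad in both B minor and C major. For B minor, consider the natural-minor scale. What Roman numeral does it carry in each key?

iv in B minor; iii in C major

The scale of B minor (natural minor) is B C♯ D E F♯ G A; E is degree 4, and the triad built there (E-G-B) is minor, so it is iv.
The scale of C major is C D E F G A B; E is degree 3, and the triad built there (E-G-B) is minor, so it is iii.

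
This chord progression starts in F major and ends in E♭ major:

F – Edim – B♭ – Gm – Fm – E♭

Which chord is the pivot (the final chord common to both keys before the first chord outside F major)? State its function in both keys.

Gm — ii in F major, iii in E♭ major

Chords diatonic to F major: F, Gm, Am, B♭, C, Dm, Edim.
Reading the progression, the first chord not in that set is Fm, so the modulation leaves F major there.
The chord immediately before Fm is Gm, which is diatonic to both keys: ii in F major and iii in E♭ major.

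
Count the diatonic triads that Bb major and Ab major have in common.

Diatonic triads of Bb major: Bb (I), Cm (ii), Dm (iii), Eb (IV), F (V), Gm (vi), Adim (vii°).
Diatonic triads of Ab major: Ab (I), Bbm (ii), Cm (iii), Db (IV), Eb (V), Fm (vi), Gdim (vii°).
Matching root and quality in both lists: Cm, Eb.
That gives 2 common triads.

2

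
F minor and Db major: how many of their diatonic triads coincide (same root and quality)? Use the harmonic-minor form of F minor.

3

Diatonic triads of F minor (harmonic minor): F minor (i), G diminished (ii°), Ab augmented (III+), Bb minor (iv), C major (V), Db major (VI), E diminished (vii°).
Diatonic triads of Db major: Db major (I), Eb minor (ii), F minor (iii), Gb major (IV), Ab major (V), Bb minor (vi), C diminished (vii°).
Matching root and quality in both lists: F minor, Bb minor, Db major.
That gives 3 common triads.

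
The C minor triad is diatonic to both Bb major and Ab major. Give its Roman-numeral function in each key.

The scale of Bb major is Bb C D Eb F G A; C is degree 2, and the triad built there (C-Eb-G) is minor, so it is ii.
The scale of Ab major is Ab Bb C Db Eb F G; C is degree 3, and the triad built there (C-Eb-G) is minor, so it is iii.

ii in Bb major; iii in Ab major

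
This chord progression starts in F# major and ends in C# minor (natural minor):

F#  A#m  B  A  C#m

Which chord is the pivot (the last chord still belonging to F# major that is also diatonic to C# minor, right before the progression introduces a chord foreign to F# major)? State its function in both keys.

B — IV in F# major, VII in C# minor

Chords diatonic to F# major: F#, G#m, A#m, B, C#, D#m, E#dim.
Reading the progression, the first chord not in that set is A, so the modulation leaves F# major there.
The chord immediately before A is B, which is diatonic to both keys: IV in F# major and VII in C# minor.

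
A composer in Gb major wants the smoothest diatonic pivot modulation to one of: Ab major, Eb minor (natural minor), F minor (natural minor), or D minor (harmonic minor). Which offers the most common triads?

Triads of Gb major: Gb (I), Abm (ii), Bbm (iii), Cb (IV), Db (V), Ebm (vi), Fdim (vii°).
Ab major shares 2: Bbm, Db.
Eb minor (natural minor) shares 7: Gb, Abm, Bbm, Cb, Db, Ebm, Fdim.
F minor (natural minor) shares 2: Bbm, Db.
D minor (harmonic minor) shares 0: none.
The most common triads (7) are shared with Eb minor.

Eb minor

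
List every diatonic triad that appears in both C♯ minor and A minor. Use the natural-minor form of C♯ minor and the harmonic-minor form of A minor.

E

Triads in C♯ minor (natural minor): C♯ minor (i), D♯ diminished (ii°), E major (III), F♯ minor (iv), G♯ minor (v), A major (VI), B major (VII).
Triads in A minor (harmonic minor): A minor (i), B diminished (ii°), C augmented (III+), D minor (iv), E major (V), F major (VI), G♯ diminished (vii°).
Shared triads with their functions: E major (III in C♯ minor, V in A minor).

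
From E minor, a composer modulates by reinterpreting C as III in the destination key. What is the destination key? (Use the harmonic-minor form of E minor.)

A minor

The numeral III denotes a major triad on scale degree 3. With C on degree 3, the tonic of the new key is A.
Degree 3 carries a major triad in natural-minor keys, so the destination is A minor.
Check: the diatonic triads of A minor (natural minor) are Am (i), Bdim (ii°), C (III), Dm (iv), Em (v), F (VI), G (VII) — C is indeed III.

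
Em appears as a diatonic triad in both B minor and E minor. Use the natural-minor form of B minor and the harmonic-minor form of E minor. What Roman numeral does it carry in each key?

iv in B minor; i in E minor

The scale of B minor (natural minor) is B C# D E F# G A; E is degree 4, and the triad built there (E-G-B) is minor, so it is iv.
The scale of E minor (harmonic minor) is E F# G A B C D#; E is degree 1, and the triad built there (E-G-B) is minor, so it is i.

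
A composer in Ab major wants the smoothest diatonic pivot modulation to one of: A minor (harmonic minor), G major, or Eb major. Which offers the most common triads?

Eb major

Triads of Ab major: Ab (I), Bbm (ii), Cm (iii), Db (IV), Eb (V), Fm (vi), Gdim (vii°).
A minor (harmonic minor) shares 0: none.
G major shares 0: none.
Eb major shares 4: Ab, Cm, Eb, Fm.
The most common triads (4) are shared with Eb major.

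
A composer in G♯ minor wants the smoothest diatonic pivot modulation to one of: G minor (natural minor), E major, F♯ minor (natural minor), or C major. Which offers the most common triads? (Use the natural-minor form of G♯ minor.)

E major

Triads of G♯ minor (natural minor): G♯ minor (i), A♯ diminished (ii°), B major (III), C♯ minor (iv), D♯ minor (v), E major (VI), F♯ major (VII).
G minor (natural minor) shares 0: none.
E major shares 4: G♯m, B, C♯m, E.
F♯ minor (natural minor) shares 2: C♯m, E.
C major shares 0: none.
The most common triads (4) are shared with E major.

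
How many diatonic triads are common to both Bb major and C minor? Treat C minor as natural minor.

Diatonic triads of Bb major: Bb (I), Cm (ii), Dm (iii), Eb (IV), F (V), Gm (vi), Adim (vii°).
Diatonic triads of C minor (natural minor): Cm (i), Ddim (ii°), Eb (III), Fm (iv), Gm (v), Ab (VI), Bb (VII).
Matching root and quality in both lists: Bb, Cm, Eb, Gm.
That gives 4 common triads.

4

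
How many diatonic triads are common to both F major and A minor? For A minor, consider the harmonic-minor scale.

Diatonic triads of F major: F (I), Gm (ii), Am (iii), B♭ (IV), C (V), Dm (vi), Edim (vii°).
Diatonic triads of A minor (harmonic minor): Am (i), Bdim (ii°), Caug (III+), Dm (iv), E (V), F (VI), G♯dim (vii°).
Matching root and quality in both lists: F, Am, Dm.
That gives 3 common triads.

3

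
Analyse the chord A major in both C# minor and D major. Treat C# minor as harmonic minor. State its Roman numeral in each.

The scale of C# minor (harmonic minor) is C# D# E F# G# A B#; A is degree 6, and the triad built there (A-C#-E) is major, so it is VI.
The scale of D major is D E F# G A B C#; A is degree 5, and the triad built there (A-C#-E) is major, so it is V.

VI in C# minor; V in D major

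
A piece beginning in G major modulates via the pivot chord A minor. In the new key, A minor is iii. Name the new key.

F major

The numeral iii denotes a minor triad on scale degree 3. With A on degree 3, the tonic of the new key is F.
Degree 3 carries a minor triad in major keys, so the destination is F major.
Check: the diatonic triads of F major are F (I), Gm (ii), Am (iii), Bb (IV), C (V), Dm (vi), Edim (vii°) — A minor is indeed iii.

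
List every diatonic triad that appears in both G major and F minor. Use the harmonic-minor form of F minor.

Triads in G major: G (I), Am (ii), Bm (iii), C (IV), D (V), Em (vi), F#dim (vii°).
Triads in F minor (harmonic minor): Fm (i), Gdim (ii°), Abaug (III+), Bbm (iv), C (V), Db (VI), Edim (vii°).
Shared triads with their functions: C (IV in G major, V in F minor).

C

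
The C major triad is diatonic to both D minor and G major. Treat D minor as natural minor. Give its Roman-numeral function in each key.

The scale of D minor (natural minor) is D E F G A Bb C; C is degree 7, and the triad built there (C-E-G) is major, so it is VII.
The scale of G major is G A B C D E F#; C is degree 4, and the triad built there (C-E-G) is major, so it is IV.

VII in D minor; IV in G major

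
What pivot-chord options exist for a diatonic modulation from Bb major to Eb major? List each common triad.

Bb, Cm, Eb, Gm

Triads in Bb major: Bb (I), Cm (ii), Dm (iii), Eb (IV), F (V), Gm (vi), Adim (vii°).
Triads in Eb major: Eb (I), Fm (ii), Gm (iii), Ab (IV), Bb (V), Cm (vi), Ddim (vii°).
Shared triads with their functions: Bb (I in Bb major, V in Eb major); Cm (ii in Bb major, vi in Eb major); Eb (IV in Bb major, I in Eb major); Gm (vi in Bb major, iii in Eb major).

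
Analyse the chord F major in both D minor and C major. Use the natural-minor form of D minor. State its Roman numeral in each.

The scale of D minor (natural minor) is D E F G A Bb C; F is degree 3, and the triad built there (F-A-C) is major, so it is III.
The scale of C major is C D E F G A B; F is degree 4, and the triad built there (F-A-C) is major, so it is IV.

III in D minor; IV in C major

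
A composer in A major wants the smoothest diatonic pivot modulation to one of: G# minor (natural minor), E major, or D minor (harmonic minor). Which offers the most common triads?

Triads of A major: A (I), Bm (ii), C#m (iii), D (IV), E (V), F#m (vi), G#dim (vii°).
G# minor (natural minor) shares 2: C#m, E.
E major shares 4: A, C#m, E, F#m.
D minor (harmonic minor) shares 1: A.
The most common triads (4) are shared with E major.

E major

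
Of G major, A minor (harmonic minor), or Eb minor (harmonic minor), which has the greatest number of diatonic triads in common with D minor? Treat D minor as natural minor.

A minor

Triads of D minor (natural minor): D minor (i), E diminished (ii°), F major (III), G minor (iv), A minor (v), Bb major (VI), C major (VII).
G major shares 2: Am, C.
A minor (harmonic minor) shares 3: Dm, F, Am.
Eb minor (harmonic minor) shares 1: Bb.
The most common triads (3) are shared with A minor.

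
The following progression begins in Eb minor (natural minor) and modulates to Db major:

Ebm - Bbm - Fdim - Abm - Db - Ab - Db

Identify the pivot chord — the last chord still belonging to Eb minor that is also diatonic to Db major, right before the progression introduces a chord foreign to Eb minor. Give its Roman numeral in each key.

Chords diatonic to Eb minor: Ebm, Fdim, Gb, Abm, Bbm, Cb, Db.
Reading the progression, the first chord not in that set is Ab, so the modulation leaves Eb minor there.
The chord immediately before Ab is Db, which is diatonic to both keys: VII in Eb minor and I in Db major.

Db — VII in Eb minor, I in Db major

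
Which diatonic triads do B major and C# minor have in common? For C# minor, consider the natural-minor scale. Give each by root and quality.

Triads in B major: B (I), C#m (ii), D#m (iii), E (IV), F# (V), G#m (vi), A#dim (vii°).
Triads in C# minor (natural minor): C#m (i), D#dim (ii°), E (III), F#m (iv), G#m (v), A (VI), B (VII).
Shared triads with their functions: B (I in B major, VII in C# minor); C#m (ii in B major, i in C# minor); E (IV in B major, III in C# minor); G#m (vi in B major, v in C# minor).

B, C#m, E, G#m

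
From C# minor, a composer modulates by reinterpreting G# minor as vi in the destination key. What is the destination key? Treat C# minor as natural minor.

The numeral vi denotes a minor triad on scale degree 6. With G# on degree 6, the tonic of the new key is B.
Degree 6 carries a minor triad in major keys, so the destination is B major.
Check: the diatonic triads of B major are B (I), C#m (ii), D#m (iii), E (IV), F# (V), G#m (vi), A#dim (vii°) — G# minor is indeed vi.

B major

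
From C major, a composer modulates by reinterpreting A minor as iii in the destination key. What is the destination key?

F major

The numeral iii denotes a minor triad on scale degree 3. With A on degree 3, the tonic of the new key is F.
Degree 3 carries a minor triad in major keys, so the destination is F major.
Check: the diatonic triads of F major are F (I), Gm (ii), Am (iii), Bb (IV), C (V), Dm (vi), Edim (vii°) — A minor is indeed iii.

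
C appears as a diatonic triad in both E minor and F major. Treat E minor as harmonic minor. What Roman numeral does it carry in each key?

The scale of E minor (harmonic minor) is E F# G A B C D#; C is degree 6, and the triad built there (C-E-G) is major, so it is VI.
The scale of F major is F G A Bb C D E; C is degree 5, and the triad built there (C-E-G) is major, so it is V.

VI in E minor; V in F major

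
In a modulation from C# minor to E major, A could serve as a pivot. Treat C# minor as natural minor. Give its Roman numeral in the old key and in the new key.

The scale of C# minor (natural minor) is C# D# E F# G# A B; A is degree 6, and the triad built there (A-C#-E) is major, so it is VI.
The scale of E major is E F# G# A B C# D#; A is degree 4, and the triad built there (A-C#-E) is major, so it is IV.

VI in C# minor; IV in E major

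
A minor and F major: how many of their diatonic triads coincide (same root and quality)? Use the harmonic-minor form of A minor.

3

Diatonic triads of A minor (harmonic minor): A minor (i), B diminished (ii°), C augmented (III+), D minor (iv), E major (V), F major (VI), G# diminished (vii°).
Diatonic triads of F major: F major (I), G minor (ii), A minor (iii), Bb major (IV), C major (V), D minor (vi), E diminished (vii°).
Matching root and quality in both lists: A minor, D minor, F major.
That gives 3 common triads.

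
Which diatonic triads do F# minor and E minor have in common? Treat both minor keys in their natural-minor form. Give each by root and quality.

Triads in F# minor (natural minor): F#m (i), G#dim (ii°), A (III), Bm (iv), C#m (v), D (VI), E (VII).
Triads in E minor (natural minor): Em (i), F#dim (ii°), G (III), Am (iv), Bm (v), C (VI), D (VII).
Shared triads with their functions: Bm (iv in F# minor, v in E minor); D (VI in F# minor, VII in E minor).

Bm, D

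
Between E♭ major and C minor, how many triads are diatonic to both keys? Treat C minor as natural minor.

Diatonic triads of E♭ major: E♭ major (I), F minor (ii), G minor (iii), A♭ major (IV), B♭ major (V), C minor (vi), D diminished (vii°).
Diatonic triads of C minor (natural minor): C minor (i), D diminished (ii°), E♭ major (III), F minor (iv), G minor (v), A♭ major (VI), B♭ major (VII).
Matching root and quality in both lists: E♭ major, F minor, G minor, A♭ major, B♭ major, C minor, D diminished.
That gives 7 common triads.

7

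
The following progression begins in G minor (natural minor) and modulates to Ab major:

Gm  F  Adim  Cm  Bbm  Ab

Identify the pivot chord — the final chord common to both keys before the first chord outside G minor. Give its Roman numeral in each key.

Chords diatonic to G minor: Gm, Adim, Bb, Cm, Dm, Eb, F.
Reading the progression, the first chord not in that set is Bbm, so the modulation leaves G minor there.
The chord immediately before Bbm is Cm, which is diatonic to both keys: iv in G minor and iii in Ab major.

Cm — iv in G minor, iii in Ab major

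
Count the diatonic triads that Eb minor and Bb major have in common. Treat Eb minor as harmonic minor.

Diatonic triads of Eb minor (harmonic minor): Ebm (i), Fdim (ii°), Gbaug (III+), Abm (iv), Bb (V), Cb (VI), Ddim (vii°).
Diatonic triads of Bb major: Bb (I), Cm (ii), Dm (iii), Eb (IV), F (V), Gm (vi), Adim (vii°).
Matching root and quality in both lists: Bb.
That gives 1 common triad.

1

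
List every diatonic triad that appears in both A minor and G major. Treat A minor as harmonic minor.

Am

Triads in A minor (harmonic minor): Am (i), Bdim (ii°), Caug (III+), Dm (iv), E (V), F (VI), G♯dim (vii°).
Triads in G major: G (I), Am (ii), Bm (iii), C (IV), D (V), Em (vi), F♯dim (vii°).
Shared triads with their functions: Am (i in A minor, ii in G major).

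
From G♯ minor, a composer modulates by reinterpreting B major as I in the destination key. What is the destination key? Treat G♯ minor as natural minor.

The numeral I denotes a major triad on scale degree 1. With B on degree 1, the tonic of the new key is B.
Degree 1 carries a major triad in major keys, so the destination is B major.
Check: the diatonic triads of B major are B (I), C♯m (ii), D♯m (iii), E (IV), F♯ (V), G♯m (vi), A♯dim (vii°) — B major is indeed I.

B major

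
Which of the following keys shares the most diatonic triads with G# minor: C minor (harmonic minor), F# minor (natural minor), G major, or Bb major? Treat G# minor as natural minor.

F# minor

Triads of G# minor (natural minor): G#m (i), A#dim (ii°), B (III), C#m (iv), D#m (v), E (VI), F# (VII).
C minor (harmonic minor) shares 0: none.
F# minor (natural minor) shares 2: C#m, E.
G major shares 0: none.
Bb major shares 0: none.
The most common triads (2) are shared with F# minor.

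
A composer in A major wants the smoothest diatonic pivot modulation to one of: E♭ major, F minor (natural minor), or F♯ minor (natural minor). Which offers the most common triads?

Triads of A major: A (I), Bm (ii), C♯m (iii), D (IV), E (V), F♯m (vi), G♯dim (vii°).
E♭ major shares 0: none.
F minor (natural minor) shares 0: none.
F♯ minor (natural minor) shares 7: A, Bm, C♯m, D, E, F♯m, G♯dim.
The most common triads (7) are shared with F♯ minor.

F♯ minor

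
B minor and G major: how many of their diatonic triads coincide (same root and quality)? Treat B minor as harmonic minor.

3

Diatonic triads of B minor (harmonic minor): Bm (i), C#dim (ii°), Daug (III+), Em (iv), F# (V), G (VI), A#dim (vii°).
Diatonic triads of G major: G (I), Am (ii), Bm (iii), C (IV), D (V), Em (vi), F#dim (vii°).
Matching root and quality in both lists: Bm, Em, G.
That gives 3 common triads.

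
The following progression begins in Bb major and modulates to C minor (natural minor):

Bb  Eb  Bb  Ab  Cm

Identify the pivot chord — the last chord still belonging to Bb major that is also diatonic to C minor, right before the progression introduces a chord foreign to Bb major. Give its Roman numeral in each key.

Chords diatonic to Bb major: Bb, Cm, Dm, Eb, F, Gm, Adim.
Reading the progression, the first chord not in that set is Ab, so the modulation leaves Bb major there.
The chord immediately before Ab is Bb, which is diatonic to both keys: I in Bb major and VII in C minor.

Bb — I in Bb major, VII in C minor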